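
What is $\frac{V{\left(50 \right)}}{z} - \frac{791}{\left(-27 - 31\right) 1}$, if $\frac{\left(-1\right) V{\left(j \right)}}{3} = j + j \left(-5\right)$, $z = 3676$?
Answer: $\frac{735629}{53302} \approx 13.801$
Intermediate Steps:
$V{\left(j \right)} = 12 j$ ($V{\left(j \right)} = - 3 \left(j + j \left(-5\right)\right) = - 3 \left(j - 5 j\right) = - 3 \left(- 4 j\right) = 12 j$)
$\frac{V{\left(50 \right)}}{z} - \frac{791}{\left(-27 - 31\right) 1} = \frac{12 \cdot 50}{3676} - \frac{791}{\left(-27 - 31\right) 1} = 600 \cdot \frac{1}{3676} - \frac{791}{\left(-58\right) 1} = \frac{150}{919} - \frac{791}{-58} = \frac{150}{919} - - \frac{791}{58} = \frac{150}{919} + \frac{791}{58} = \frac{735629}{53302}$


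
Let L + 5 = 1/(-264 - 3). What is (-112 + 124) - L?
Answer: 4540/267 ≈ 17.004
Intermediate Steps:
L = -1336/267 (L = -5 + 1/(-264 - 3) = -5 + 1/(-267) = -5 - 1/267 = -1336/267 ≈ -5.0037)
(-112 + 124) - L = (-112 + 124) - 1*(-1336/267) = 12 + 1336/267 = 4540/267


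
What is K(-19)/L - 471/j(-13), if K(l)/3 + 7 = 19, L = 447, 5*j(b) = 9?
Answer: -116929/447 ≈ -261.59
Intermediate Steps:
j(b) = 9/5 (j(b) = (1/5)*9 = 9/5)
K(l) = 36 (K(l) = -21 + 3*19 = -21 + 57 = 36)
K(-19)/L - 471/j(-13) = 36/447 - 471/9/5 = 36*(1/447) - 471*5/9 = 12/149 - 785/3 = -116929/447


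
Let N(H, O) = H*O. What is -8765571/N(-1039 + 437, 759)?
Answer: 2921857/152306 ≈ 19.184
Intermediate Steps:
-8765571/N(-1039 + 437, 759) = -8765571*1/(759*(-1039 + 437)) = -8765571/((-602*759)) = -8765571/(-456918) = -8765571*(-1/456918) = 2921857/152306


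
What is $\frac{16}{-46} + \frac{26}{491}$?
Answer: $- \frac{3330}{11293} \approx -0.29487$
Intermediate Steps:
$\frac{16}{-46} + \frac{26}{491} = 16 \left(- \frac{1}{46}\right) + 26 \cdot \frac{1}{491} = - \frac{8}{23} + \frac{26}{491} = - \frac{3330}{11293}$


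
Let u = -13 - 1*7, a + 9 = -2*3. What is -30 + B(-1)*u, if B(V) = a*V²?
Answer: 270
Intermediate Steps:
a = -15 (a = -9 - 2*3 = -9 - 6 = -15)
u = -20 (u = -13 - 7 = -20)
B(V) = -15*V²
-30 + B(-1)*u = -30 - 15*(-1)²*(-20) = -30 - 15*1*(-20) = -30 - 15*(-20) = -30 + 300 = 270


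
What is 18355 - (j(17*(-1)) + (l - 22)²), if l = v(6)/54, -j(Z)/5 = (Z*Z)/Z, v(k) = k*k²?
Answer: 17946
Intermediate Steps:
v(k) = k³
j(Z) = -5*Z (j(Z) = -5*Z*Z/Z = -5*Z²/Z = -5*Z)
l = 4 (l = 6³/54 = 216*(1/54) = 4)
18355 - (j(17*(-1)) + (l - 22)²) = 18355 - (-85*(-1) + (4 - 22)²) = 18355 - (-5*(-17) + (-18)²) = 18355 - (85 + 324) = 18355 - 1*409 = 18355 - 409 = 17946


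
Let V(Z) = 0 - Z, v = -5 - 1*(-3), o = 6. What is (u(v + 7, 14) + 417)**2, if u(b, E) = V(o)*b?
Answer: 149769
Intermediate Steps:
v = -2 (v = -5 + 3 = -2)
V(Z) = -Z
u(b, E) = -6*b (u(b, E) = (-1*6)*b = -6*b)
(u(v + 7, 14) + 417)**2 = (-6*(-2 + 7) + 417)**2 = (-6*5 + 417)**2 = (-30 + 417)**2 = 387**2 = 149769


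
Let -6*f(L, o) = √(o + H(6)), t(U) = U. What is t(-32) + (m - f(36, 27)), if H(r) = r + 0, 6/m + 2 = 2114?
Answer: -11263/352 + √33/6 ≈ -31.040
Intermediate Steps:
m = 1/352 (m = 6/(-2 + 2114) = 6/2112 = 6*(1/2112) = 1/352 ≈ 0.0028409)
H(r) = r
f(L, o) = -√(6 + o)/6 (f(L, o) = -√(o + 6)/6 = -√(6 + o)/6)
t(-32) + (m - f(36, 27)) = -32 + (1/352 - (-1)*√(6 + 27)/6) = -32 + (1/352 - (-1)*√33/6) = -32 + (1/352 + √33/6) = -11263/352 + √33/6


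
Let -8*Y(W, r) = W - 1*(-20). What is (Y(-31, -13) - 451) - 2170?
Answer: -20957/8 ≈ -2619.6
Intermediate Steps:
Y(W, r) = -5/2 - W/8 (Y(W, r) = -(W - 1*(-20))/8 = -(W + 20)/8 = -(20 + W)/8 = -5/2 - W/8)
(Y(-31, -13) - 451) - 2170 = ((-5/2 - ⅛*(-31)) - 451) - 2170 = ((-5/2 + 31/8) - 451) - 2170 = (11/8 - 451) - 2170 = -3597/8 - 2170 = -20957/8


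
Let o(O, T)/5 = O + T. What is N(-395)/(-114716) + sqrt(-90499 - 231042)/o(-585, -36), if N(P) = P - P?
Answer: -I*sqrt(321541)/3105 ≈ -0.18262*I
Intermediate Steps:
o(O, T) = 5*O + 5*T (o(O, T) = 5*(O + T) = 5*O + 5*T)
N(P) = 0
N(-395)/(-114716) + sqrt(-90499 - 231042)/o(-585, -36) = 0/(-114716) + sqrt(-90499 - 231042)/(5*(-585) + 5*(-36)) = 0*(-1/114716) + sqrt(-321541)/(-2925 - 180) = 0 + (I*sqrt(321541))/(-3105) = 0 + (I*sqrt(321541))*(-1/3105) = 0 - I*sqrt(321541)/3105 = -I*sqrt(321541)/3105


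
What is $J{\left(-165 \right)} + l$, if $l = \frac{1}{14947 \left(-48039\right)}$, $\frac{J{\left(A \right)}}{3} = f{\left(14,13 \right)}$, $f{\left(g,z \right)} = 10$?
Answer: $\frac{21541167989}{718038933} \approx 30.0$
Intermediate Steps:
$J{\left(A \right)} = 30$ ($J{\left(A \right)} = 3 \cdot 10 = 30$)
$l = - \frac{1}{718038933}$ ($l = \frac{1}{14947} \left(- \frac{1}{48039}\right) = - \frac{1}{718038933} \approx -1.3927 \cdot 10^{-9}$)
$J{\left(-165 \right)} + l = 30 - \frac{1}{718038933} = \frac{21541167989}{718038933}$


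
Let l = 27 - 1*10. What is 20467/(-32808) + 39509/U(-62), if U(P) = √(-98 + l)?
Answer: -20467/32808 - 39509*I/9 ≈ -0.62384 - 4389.9*I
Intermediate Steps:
l = 17 (l = 27 - 10 = 17)
U(P) = 9*I (U(P) = √(-98 + 17) = √(-81) = 9*I)
20467/(-32808) + 39509/U(-62) = 20467/(-32808) + 39509/((9*I)) = 20467*(-1/32808) + 39509*(-I/9) = -20467/32808 - 39509*I/9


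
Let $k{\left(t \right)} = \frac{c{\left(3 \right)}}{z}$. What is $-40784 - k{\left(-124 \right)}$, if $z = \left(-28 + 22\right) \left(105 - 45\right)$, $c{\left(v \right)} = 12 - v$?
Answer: $- \frac{1631359}{40} \approx -40784.0$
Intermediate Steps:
$z = -360$ ($z = \left(-6\right) 60 = -360$)
$k{\left(t \right)} = - \frac{1}{40}$ ($k{\left(t \right)} = \frac{12 - 3}{-360} = \left(12 - 3\right) \left(- \frac{1}{360}\right) = 9 \left(- \frac{1}{360}\right) = - \frac{1}{40}$)
$-40784 - k{\left(-124 \right)} = -40784 - - \frac{1}{40} = -40784 + \frac{1}{40} = - \frac{1631359}{40}$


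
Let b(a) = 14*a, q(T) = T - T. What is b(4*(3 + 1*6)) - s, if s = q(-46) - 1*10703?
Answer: 11207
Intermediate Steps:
q(T) = 0
s = -10703 (s = 0 - 1*10703 = 0 - 10703 = -10703)
b(4*(3 + 1*6)) - s = 14*(4*(3 + 1*6)) - 1*(-10703) = 14*(4*(3 + 6)) + 10703 = 14*(4*9) + 10703 = 14*36 + 10703 = 504 + 10703 = 11207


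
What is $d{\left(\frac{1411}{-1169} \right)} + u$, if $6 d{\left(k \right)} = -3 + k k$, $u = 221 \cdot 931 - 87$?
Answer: $\frac{843156150131}{4099683} \approx 2.0566 \cdot 10^{5}$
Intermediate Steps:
$u = 205664$ ($u = 205751 - 87 = 205664$)
$d{\left(k \right)} = - \frac{1}{2} + \frac{k^{2}}{6}$ ($d{\left(k \right)} = \frac{-3 + k k}{6} = \frac{-3 + k^{2}}{6} = - \frac{1}{2} + \frac{k^{2}}{6}$)
$d{\left(\frac{1411}{-1169} \right)} + u = \left(- \frac{1}{2} + \frac{\left(\frac{1411}{-1169}\right)^{2}}{6}\right) + 205664 = \left(- \frac{1}{2} + \frac{\left(1411 \left(- \frac{1}{1169}\right)\right)^{2}}{6}\right) + 205664 = \left(- \frac{1}{2} + \frac{\left(- \frac{1411}{1169}\right)^{2}}{6}\right) + 205664 = \left(- \frac{1}{2} + \frac{1}{6} \cdot \frac{1990921}{1366561}\right) + 205664 = \left(- \frac{1}{2} + \frac{1990921}{8199366}\right) + 205664 = - \frac{1054381}{4099683} + 205664 = \frac{843156150131}{4099683}$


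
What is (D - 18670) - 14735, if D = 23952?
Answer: -9453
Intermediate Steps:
(D - 18670) - 14735 = (23952 - 18670) - 14735 = 5282 - 14735 = -9453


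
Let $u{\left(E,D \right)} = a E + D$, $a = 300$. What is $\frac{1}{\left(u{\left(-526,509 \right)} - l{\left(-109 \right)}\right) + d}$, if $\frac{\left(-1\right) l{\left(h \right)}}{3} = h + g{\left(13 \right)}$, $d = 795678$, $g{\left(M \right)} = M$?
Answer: $\frac{1}{638099} \approx 1.5672 \cdot 10^{-6}$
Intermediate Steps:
$u{\left(E,D \right)} = D + 300 E$ ($u{\left(E,D \right)} = 300 E + D = D + 300 E$)
$l{\left(h \right)} = -39 - 3 h$ ($l{\left(h \right)} = - 3 \left(h + 13\right) = - 3 \left(13 + h\right) = -39 - 3 h$)
$\frac{1}{\left(u{\left(-526,509 \right)} - l{\left(-109 \right)}\right) + d} = \frac{1}{\left(\left(509 + 300 \left(-526\right)\right) - \left(-39 - -327\right)\right) + 795678} = \frac{1}{\left(\left(509 - 157800\right) - \left(-39 + 327\right)\right) + 795678} = \frac{1}{\left(-157291 - 288\right) + 795678} = \frac{1}{-157579 + 795678} = \frac{1}{638099}$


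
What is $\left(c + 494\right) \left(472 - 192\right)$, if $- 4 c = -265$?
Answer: $156870$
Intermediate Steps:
$c = \frac{265}{4}$ ($c = \left(- \frac{1}{4}\right) \left(-265\right) = \frac{265}{4} \approx 66.25$)
$\left(c + 494\right) \left(472 - 192\right) = \left(\frac{265}{4} + 494\right) \left(472 - 192\right) = \frac{2241}{4} \cdot 280 = 156870$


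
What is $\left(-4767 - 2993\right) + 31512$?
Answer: $23752$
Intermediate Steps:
$\left(-4767 - 2993\right) + 31512 = -7760 + 31512 = 23752$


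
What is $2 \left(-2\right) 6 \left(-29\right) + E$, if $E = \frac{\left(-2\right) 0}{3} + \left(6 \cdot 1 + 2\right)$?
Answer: $704$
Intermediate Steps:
$E = 8$ ($E = \frac{1}{3} \cdot 0 + \left(6 + 2\right) = 0 + 8 = 8$)
$2 \left(-2\right) 6 \left(-29\right) + E = 2 \left(-2\right) 6 \left(-29\right) + 8 = \left(-4\right) 6 \left(-29\right) + 8 = \left(-24\right) \left(-29\right) + 8 = 696 + 8 = 704$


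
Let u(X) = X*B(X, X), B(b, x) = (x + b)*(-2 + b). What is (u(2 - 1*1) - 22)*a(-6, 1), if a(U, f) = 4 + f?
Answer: -120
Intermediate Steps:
B(b, x) = (-2 + b)*(b + x) (B(b, x) = (b + x)*(-2 + b) = (-2 + b)*(b + x))
u(X) = X*(-4*X + 2*X²) (u(X) = X*(X² - 2*X - 2*X + X*X) = X*(X² - 2*X - 2*X + X²) = X*(-4*X + 2*X²))
(u(2 - 1*1) - 22)*a(-6, 1) = (2*(2 - 1*1)²*(-2 + (2 - 1*1)) - 22)*(4 + 1) = (2*(2 - 1)²*(-2 + (2 - 1)) - 22)*5 = (2*1²*(-2 + 1) - 22)*5 = (2*1*(-1) - 22)*5 = (-2 - 22)*5 = -24*5 = -120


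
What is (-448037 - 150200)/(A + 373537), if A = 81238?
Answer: -598237/454775 ≈ -1.3155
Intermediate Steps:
(-448037 - 150200)/(A + 373537) = (-448037 - 150200)/(81238 + 373537) = -598237/454775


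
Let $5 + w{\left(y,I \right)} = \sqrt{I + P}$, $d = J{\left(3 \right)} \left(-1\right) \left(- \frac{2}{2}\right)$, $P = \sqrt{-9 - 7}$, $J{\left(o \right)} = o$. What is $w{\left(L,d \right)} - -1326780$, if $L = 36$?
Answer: $1326777 + i \approx 1.3268 \cdot 10^{6} + 1.0 i$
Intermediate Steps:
$P = 4 i$ ($P = \sqrt{-16} = 4 i \approx 4.0 i$)
$d = 3$ ($d = 3 \left(-1\right) \left(- \frac{2}{2}\right) = - 3 \left(\left(-2\right) \frac{1}{2}\right) = \left(-3\right) \left(-1\right) = 3$)
$w{\left(y,I \right)} = -5 + \sqrt{I + 4 i}$
$w{\left(L,d \right)} - -1326780 = \left(-5 + \sqrt{3 + 4 i}\right) - -1326780 = \left(-5 + \left(2 + i\right)\right) + 1326780 = \left(-3 + i\right) + 1326780 = 1326777 + i$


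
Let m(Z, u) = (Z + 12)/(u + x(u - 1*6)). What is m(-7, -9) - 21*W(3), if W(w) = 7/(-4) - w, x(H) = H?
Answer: 2389/24 ≈ 99.542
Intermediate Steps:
m(Z, u) = (12 + Z)/(-6 + 2*u) (m(Z, u) = (Z + 12)/(u + (u - 1*6)) = (12 + Z)/(u + (u - 6)) = (12 + Z)/(u + (-6 + u)) = (12 + Z)/(-6 + 2*u))
W(w) = -7/4 - w (W(w) = 7*(-1/4) - w = -7/4 - w)
m(-7, -9) - 21*W(3) = (12 - 7)/(2*(-3 - 9)) - 21*(-7/4 - 1*3) = (1/2)*5/(-12) - 21*(-7/4 - 3) = (1/2)*(-1/12)*5 - 21*(-19/4) = -5/24 + 399/4 = 2389/24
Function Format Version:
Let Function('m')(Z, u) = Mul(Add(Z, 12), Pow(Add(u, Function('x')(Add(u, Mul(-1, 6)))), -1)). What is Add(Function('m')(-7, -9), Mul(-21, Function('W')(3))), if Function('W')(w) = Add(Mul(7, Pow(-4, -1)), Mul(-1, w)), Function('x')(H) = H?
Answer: Rational(2389, 24) ≈ 99.542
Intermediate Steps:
Function('m')(Z, u) = Mul(Pow(Add(-6, Mul(2, u)), -1), Add(12, Z)) (Function('m')(Z, u) = Mul(Add(Z, 12), Pow(Add(u, Add(u, Mul(-1, 6))), -1)) = Mul(Add(12, Z), Pow(Add(u, Add(u, -6)), -1)) = Mul(Add(12, Z), Pow(Add(u, Add(-6, u)), -1)) = Mul(Add(12, Z), Pow(Add(-6, Mul(2, u)), -1)) = Mul(Pow(Add(-6, Mul(2, u)), -1), Add(12, Z)))
Function('W')(w) = Add(Rational(-7, 4), Mul(-1, w)) (Function('W')(w) = Add(Mul(7, Rational(-1, 4)), Mul(-1, w)) = Add(Rational(-7, 4), Mul(-1, w)))
Add(Function('m')(-7, -9), Mul(-21, Function('W')(3))) = Add(Mul(Rational(1, 2), Pow(Add(-3, -9), -1), Add(12, -7)), Mul(-21, Add(Rational(-7, 4), Mul(-1, 3)))) = Add(Mul(Rational(1, 2), Pow(-12, -1), 5), Mul(-21, Add(Rational(-7, 4), -3))) = Add(Mul(Rational(1, 2), Rational(-1, 12), 5), Mul(-21, Rational(-19, 4))) = Add(Rational(-5, 24), Rational(399, 4)) = Rational(2389, 24)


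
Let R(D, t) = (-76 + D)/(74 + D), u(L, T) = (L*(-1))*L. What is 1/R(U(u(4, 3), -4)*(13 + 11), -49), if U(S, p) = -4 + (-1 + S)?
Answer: 43/58 ≈ 0.74138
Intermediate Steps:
u(L, T) = -L**2 (u(L, T) = (-L)*L = -L**2)
U(S, p) = -5 + S
R(D, t) = (-76 + D)/(74 + D)
1/R(U(u(4, 3), -4)*(13 + 11), -49) = 1/((-76 + (-5 - 1*4**2)*(13 + 11))/(74 + (-5 - 1*4**2)*(13 + 11))) = 1/((-76 + (-5 - 1*16)*24)/(74 + (-5 - 1*16)*24)) = 1/((-76 + (-5 - 16)*24)/(74 + (-5 - 16)*24)) = 1/((-76 - 21*24)/(74 - 21*24)) = 1/((-76 - 504)/(74 - 504)) = 1/(-580/(-430)) = 1/(-1/430*(-580)) = 1/(58/43) = 43/58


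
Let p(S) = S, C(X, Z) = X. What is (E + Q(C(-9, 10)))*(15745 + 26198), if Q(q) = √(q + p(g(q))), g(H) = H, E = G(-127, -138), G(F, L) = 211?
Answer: 8849973 + 125829*I*√2 ≈ 8.85e+6 + 1.7795e+5*I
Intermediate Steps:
E = 211
Q(q) = √2*√q (Q(q) = √(q + q) = √(2*q) = √2*√q)
(E + Q(C(-9, 10)))*(15745 + 26198) = (211 + √2*√(-9))*(15745 + 26198) = (211 + √2*(3*I))*41943 = (211 + 3*I*√2)*41943 = 8849973 + 125829*I*√2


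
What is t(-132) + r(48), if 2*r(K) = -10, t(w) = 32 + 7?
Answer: 34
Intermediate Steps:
t(w) = 39
r(K) = -5 (r(K) = (½)*(-10) = -5)
t(-132) + r(48) = 39 - 5 = 34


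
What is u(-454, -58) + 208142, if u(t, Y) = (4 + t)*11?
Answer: 203192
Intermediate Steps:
u(t, Y) = 44 + 11*t
u(-454, -58) + 208142 = (44 + 11*(-454)) + 208142 = (44 - 4994) + 208142 = -4950 + 208142 = 203192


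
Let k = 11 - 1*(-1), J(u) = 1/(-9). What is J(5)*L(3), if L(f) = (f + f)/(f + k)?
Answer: -2/45 ≈ -0.044444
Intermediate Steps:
J(u) = -1/9
k = 12 (k = 11 + 1 = 12)
L(f) = 2*f/(12 + f) (L(f) = (f + f)/(f + 12) = (2*f)/(12 + f) = 2*f/(12 + f))
J(5)*L(3) = -2*3/(9*(12 + 3)) = -2*3/(9*15) = -1/9*2/5 = -2/45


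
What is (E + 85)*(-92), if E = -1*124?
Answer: 3588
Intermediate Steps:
E = -124
(E + 85)*(-92) = (-124 + 85)*(-92) = -39*(-92) = 3588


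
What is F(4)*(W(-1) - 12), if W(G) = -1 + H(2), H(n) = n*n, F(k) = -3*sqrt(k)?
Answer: 54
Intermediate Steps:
H(n) = n**2
W(G) = 3 (W(G) = -1 + 2**2 = -1 + 4 = 3)
F(4)*(W(-1) - 12) = (-3*sqrt(4))*(3 - 12) = -3*2*(-9) = -6*(-9) = 54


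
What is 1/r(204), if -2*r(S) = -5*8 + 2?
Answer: 1/19 ≈ 0.052632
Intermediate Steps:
r(S) = 19 (r(S) = -(-5*8 + 2)/2 = -(-40 + 2)/2 = -½*(-38) = 19)
1/r(204) = 1/19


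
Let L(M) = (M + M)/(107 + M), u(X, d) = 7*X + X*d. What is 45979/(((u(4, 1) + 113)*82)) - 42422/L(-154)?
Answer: -2961565591/457765 ≈ -6469.6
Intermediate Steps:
L(M) = 2*M/(107 + M) (L(M) = (2*M)/(107 + M) = 2*M/(107 + M))
45979/(((u(4, 1) + 113)*82)) - 42422/L(-154) = 45979/(((4*(7 + 1) + 113)*82)) - 42422/(2*(-154)/(107 - 154)) = 45979/(((4*8 + 113)*82)) - 42422/(2*(-154)/(-47)) = 45979/(((32 + 113)*82)) - 42422/(2*(-154)*(-1/47)) = 45979/((145*82)) - 42422/308/47 = 45979/11890 - 42422*47/308 = 45979*(1/11890) - 996917/154 = 45979/11890 - 996917/154 = -2961565591/457765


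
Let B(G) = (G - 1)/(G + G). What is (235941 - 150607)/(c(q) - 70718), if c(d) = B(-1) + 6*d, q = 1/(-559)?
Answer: -47701706/39530809 ≈ -1.2067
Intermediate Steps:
B(G) = (-1 + G)/(2*G) (B(G) = (-1 + G)/((2*G)) = (-1 + G)*(1/(2*G)) = (-1 + G)/(2*G))
q = -1/559 ≈ -0.0017889
c(d) = 1 + 6*d (c(d) = (½)*(-1 - 1)/(-1) + 6*d = (½)*(-1)*(-2) + 6*d = 1 + 6*d)
(235941 - 150607)/(c(q) - 70718) = (235941 - 150607)/((1 + 6*(-1/559)) - 70718) = 85334/((1 - 6/559) - 70718) = 85334/(553/559 - 70718) = 85334/(-39530809/559) = 85334*(-559/39530809) = -47701706/39530809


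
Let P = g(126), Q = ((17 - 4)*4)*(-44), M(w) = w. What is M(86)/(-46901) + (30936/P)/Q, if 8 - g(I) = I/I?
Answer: -181538339/93895802 ≈ -1.9334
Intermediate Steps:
Q = -2288 (Q = (13*4)*(-44) = 52*(-44) = -2288)
g(I) = 7 (g(I) = 8 - I/I = 8 - 1*1 = 8 - 1 = 7)
P = 7
M(86)/(-46901) + (30936/P)/Q = 86/(-46901) + (30936/7)/(-2288) = 86*(-1/46901) + (30936*(⅐))*(-1/2288) = -86/46901 + (30936/7)*(-1/2288) = -86/46901 - 3867/2002 = -181538339/93895802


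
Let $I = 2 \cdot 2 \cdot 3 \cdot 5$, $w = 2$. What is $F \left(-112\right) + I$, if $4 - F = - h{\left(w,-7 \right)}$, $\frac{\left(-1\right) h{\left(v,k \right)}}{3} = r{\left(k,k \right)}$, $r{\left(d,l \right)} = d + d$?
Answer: $-5092$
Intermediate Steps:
$r{\left(d,l \right)} = 2 d$
$h{\left(v,k \right)} = - 6 k$ ($h{\left(v,k \right)} = - 3 \cdot 2 k = - 6 k$)
$F = 46$ ($F = 4 - - \left(-6\right) \left(-7\right) = 4 - \left(-1\right) 42 = 4 - -42 = 4 + 42 = 46$)
$I = 60$ ($I = 2 \cdot 6 \cdot 5 = 12 \cdot 5 = 60$)
$F \left(-112\right) + I = 46 \left(-112\right) + 60 = -5152 + 60 = -5092$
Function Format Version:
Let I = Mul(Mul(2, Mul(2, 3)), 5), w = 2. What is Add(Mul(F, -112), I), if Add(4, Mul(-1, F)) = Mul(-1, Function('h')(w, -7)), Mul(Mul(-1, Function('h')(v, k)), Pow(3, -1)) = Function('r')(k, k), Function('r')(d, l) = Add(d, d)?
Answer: -5092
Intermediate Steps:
Function('r')(d, l) = Mul(2, d)
Function('h')(v, k) = Mul(-6, k) (Function('h')(v, k) = Mul(-3, Mul(2, k)) = Mul(-6, k))
F = 46 (F = Add(4, Mul(-1, Mul(-1, Mul(-6, -7)))) = Add(4, Mul(-1, Mul(-1, 42))) = Add(4, Mul(-1, -42)) = Add(4, 42) = 46)
I = 60 (I = Mul(Mul(2, 6), 5) = Mul(12, 5) = 60)
Add(Mul(F, -112), I) = Add(Mul(46, -112), 60) = Add(-5152, 60) = -5092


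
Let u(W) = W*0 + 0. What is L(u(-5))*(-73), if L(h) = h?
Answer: 0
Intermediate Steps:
u(W) = 0 (u(W) = 0 + 0 = 0)
L(u(-5))*(-73) = 0*(-73) = 0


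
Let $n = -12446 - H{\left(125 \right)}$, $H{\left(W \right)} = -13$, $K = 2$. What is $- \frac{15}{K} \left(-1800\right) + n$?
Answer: $1067$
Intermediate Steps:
$n = -12433$ ($n = -12446 - -13 = -12446 + 13 = -12433$)
$- \frac{15}{K} \left(-1800\right) + n = - \frac{15}{2} \left(-1800\right) - 12433 = \left(-15\right) \frac{1}{2} \left(-1800\right) - 12433 = \left(- \frac{15}{2}\right) \left(-1800\right) - 12433 = 13500 - 12433 = 1067$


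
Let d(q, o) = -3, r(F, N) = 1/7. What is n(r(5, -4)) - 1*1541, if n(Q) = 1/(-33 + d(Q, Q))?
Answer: -55477/36 ≈ -1541.0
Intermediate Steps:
r(F, N) = ⅐
n(Q) = -1/36 (n(Q) = 1/(-33 - 3) = 1/(-36) = -1/36)
n(r(5, -4)) - 1*1541 = -1/36 - 1*1541 = -1/36 - 1541 = -55477/36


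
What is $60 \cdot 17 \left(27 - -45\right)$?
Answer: $73440$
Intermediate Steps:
$60 \cdot 17 \left(27 - -45\right) = 1020 \left(27 + 45\right) = 1020 \cdot 72 = 73440$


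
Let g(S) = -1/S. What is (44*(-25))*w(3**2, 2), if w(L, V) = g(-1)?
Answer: -1100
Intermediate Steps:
w(L, V) = 1 (w(L, V) = -1/(-1) = -1*(-1) = 1)
(44*(-25))*w(3**2, 2) = (44*(-25))*1 = -1100*1 = -1100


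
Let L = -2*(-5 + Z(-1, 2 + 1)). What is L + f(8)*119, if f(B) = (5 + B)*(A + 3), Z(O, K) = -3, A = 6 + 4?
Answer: 20127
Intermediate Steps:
A = 10
f(B) = 65 + 13*B (f(B) = (5 + B)*(10 + 3) = (5 + B)*13 = 65 + 13*B)
L = 16 (L = -2*(-5 - 3) = -2*(-8) = 16)
L + f(8)*119 = 16 + (65 + 13*8)*119 = 16 + (65 + 104)*119 = 16 + 169*119 = 16 + 20111 = 20127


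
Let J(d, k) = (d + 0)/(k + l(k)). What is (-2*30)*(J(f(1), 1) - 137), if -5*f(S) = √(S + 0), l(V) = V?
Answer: 8226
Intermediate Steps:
f(S) = -√S/5 (f(S) = -√(S + 0)/5 = -√S/5)
J(d, k) = d/(2*k) (J(d, k) = (d + 0)/(k + k) = d/((2*k)) = d*(1/(2*k)) = d/(2*k))
(-2*30)*(J(f(1), 1) - 137) = (-2*30)*((½)*(-√1/5)/1 - 137) = -60*((½)*(-⅕*1)*1 - 137) = -60*((½)*(-⅕)*1 - 137) = -60*(-⅒ - 137) = -60*(-1371/10) = 8226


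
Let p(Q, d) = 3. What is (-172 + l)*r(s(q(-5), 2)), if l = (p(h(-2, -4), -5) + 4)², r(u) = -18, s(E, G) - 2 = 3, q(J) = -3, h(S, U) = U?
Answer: 2214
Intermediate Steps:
s(E, G) = 5 (s(E, G) = 2 + 3 = 5)
l = 49 (l = (3 + 4)² = 7² = 49)
(-172 + l)*r(s(q(-5), 2)) = (-172 + 49)*(-18) = -123*(-18) = 2214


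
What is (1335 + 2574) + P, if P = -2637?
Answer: 1272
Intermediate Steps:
(1335 + 2574) + P = (1335 + 2574) - 2637 = 3909 - 2637 = 1272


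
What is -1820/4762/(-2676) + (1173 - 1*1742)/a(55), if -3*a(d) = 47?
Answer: 5438144431/149731566 ≈ 36.319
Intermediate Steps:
a(d) = -47/3 (a(d) = -⅓*47 = -47/3)
-1820/4762/(-2676) + (1173 - 1*1742)/a(55) = -1820/4762/(-2676) + (1173 - 1*1742)/(-47/3) = -1820*1/4762*(-1/2676) + (1173 - 1742)*(-3/47) = -910/2381*(-1/2676) - 569*(-3/47) = 455/3185778 + 1707/47 = 5438144431/149731566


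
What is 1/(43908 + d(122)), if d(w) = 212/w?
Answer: 61/2678494 ≈ 2.2774e-5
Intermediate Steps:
1/(43908 + d(122)) = 1/(43908 + 212/122) = 1/(43908 + 212*(1/122)) = 1/(43908 + 106/61) = 1/(2678494/61) = 61/2678494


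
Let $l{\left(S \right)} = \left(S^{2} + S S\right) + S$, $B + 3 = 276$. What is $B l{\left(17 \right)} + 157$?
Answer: $162592$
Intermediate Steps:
$B = 273$ ($B = -3 + 276 = 273$)
$l{\left(S \right)} = S + 2 S^{2}$ ($l{\left(S \right)} = \left(S^{2} + S^{2}\right) + S = 2 S^{2} + S = S + 2 S^{2}$)
$B l{\left(17 \right)} + 157 = 273 \cdot 17 \left(1 + 2 \cdot 17\right) + 157 = 273 \cdot 17 \left(1 + 34\right) + 157 = 273 \cdot 17 \cdot 35 + 157 = 273 \cdot 595 + 157 = 162435 + 157 = 162592$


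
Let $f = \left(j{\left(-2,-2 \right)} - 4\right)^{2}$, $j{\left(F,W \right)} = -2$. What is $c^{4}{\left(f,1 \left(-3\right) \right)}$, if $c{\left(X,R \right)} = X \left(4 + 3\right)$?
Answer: $4032758016$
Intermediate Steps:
$f = 36$ ($f = \left(-2 - 4\right)^{2} = \left(-6\right)^{2} = 36$)
$c{\left(X,R \right)} = 7 X$ ($c{\left(X,R \right)} = X 7 = 7 X$)
$c^{4}{\left(f,1 \left(-3\right) \right)} = \left(7 \cdot 36\right)^{4} = 252^{4} = 4032758016$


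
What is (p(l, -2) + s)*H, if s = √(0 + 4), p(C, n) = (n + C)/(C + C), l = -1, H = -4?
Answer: -14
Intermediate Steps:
p(C, n) = (C + n)/(2*C) (p(C, n) = (C + n)/((2*C)) = (C + n)*(1/(2*C)) = (C + n)/(2*C))
s = 2 (s = √4 = 2)
(p(l, -2) + s)*H = ((½)*(-1 - 2)/(-1) + 2)*(-4) = ((½)*(-1)*(-3) + 2)*(-4) = (3/2 + 2)*(-4) = (7/2)*(-4) = -14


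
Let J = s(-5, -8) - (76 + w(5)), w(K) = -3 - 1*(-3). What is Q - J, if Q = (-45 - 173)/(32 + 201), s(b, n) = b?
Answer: 18655/233 ≈ 80.064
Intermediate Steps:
w(K) = 0 (w(K) = -3 + 3 = 0)
J = -81 (J = -5 - (76 + 0) = -5 - 1*76 = -5 - 76 = -81)
Q = -218/233 ≈ -0.93562
Q - J = -218/233 - 1*(-81) = -218/233 + 81 = 18655/233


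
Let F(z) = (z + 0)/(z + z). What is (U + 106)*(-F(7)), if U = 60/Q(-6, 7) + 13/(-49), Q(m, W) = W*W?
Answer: -5241/98 ≈ -53.480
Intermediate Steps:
Q(m, W) = W**2
F(z) = 1/2 (F(z) = z/((2*z)) = z*(1/(2*z)) = 1/2)
U = 47/49 (U = 60/(7**2) + 13/(-49) = 60/49 + 13*(-1/49) = 60*(1/49) - 13/49 = 60/49 - 13/49 = 47/49 ≈ 0.95918)
(U + 106)*(-F(7)) = (47/49 + 106)*(-1*1/2) = (5241/49)*(-1/2) = -5241/98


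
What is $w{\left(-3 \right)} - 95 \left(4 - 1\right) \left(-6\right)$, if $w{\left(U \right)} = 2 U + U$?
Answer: $1701$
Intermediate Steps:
$w{\left(U \right)} = 3 U$
$w{\left(-3 \right)} - 95 \left(4 - 1\right) \left(-6\right) = 3 \left(-3\right) - 95 \left(4 - 1\right) \left(-6\right) = -9 - 95 \cdot 3 \left(-6\right) = -9 - -1710 = -9 + 1710 = 1701$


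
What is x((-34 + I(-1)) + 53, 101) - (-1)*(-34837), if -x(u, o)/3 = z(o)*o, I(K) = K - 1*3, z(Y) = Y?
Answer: -65440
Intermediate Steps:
I(K) = -3 + K (I(K) = K - 3 = -3 + K)
x(u, o) = -3*o² (x(u, o) = -3*o*o = -3*o²)
x((-34 + I(-1)) + 53, 101) - (-1)*(-34837) = -3*101² - (-1)*(-34837) = -3*10201 - 1*34837 = -30603 - 34837 = -65440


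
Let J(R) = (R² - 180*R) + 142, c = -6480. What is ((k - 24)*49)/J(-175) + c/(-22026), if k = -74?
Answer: 49620218/228582157 ≈ 0.21708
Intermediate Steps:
J(R) = 142 + R² - 180*R
((k - 24)*49)/J(-175) + c/(-22026) = ((-74 - 24)*49)/(142 + (-175)² - 180*(-175)) - 6480/(-22026) = (-98*49)/(142 + 30625 + 31500) - 6480*(-1/22026) = -4802/62267 + 1080/3671 = 49620218/228582157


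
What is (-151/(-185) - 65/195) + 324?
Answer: 180088/555 ≈ 324.48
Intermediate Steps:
(-151/(-185) - 65/195) + 324 = (-151*(-1/185) - 65*1/195) + 324 = (151/185 - ⅓) + 324 = 268/555 + 324 = 180088/555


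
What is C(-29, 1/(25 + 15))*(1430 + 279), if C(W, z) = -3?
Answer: -5127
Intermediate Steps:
C(-29, 1/(25 + 15))*(1430 + 279) = -3*(1430 + 279) = -3*1709 = -5127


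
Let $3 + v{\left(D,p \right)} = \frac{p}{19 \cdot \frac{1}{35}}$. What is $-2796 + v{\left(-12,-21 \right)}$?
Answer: $- \frac{53916}{19} \approx -2837.7$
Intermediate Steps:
$v{\left(D,p \right)} = -3 + \frac{35 p}{19}$ ($v{\left(D,p \right)} = -3 + \frac{p}{19 \cdot \frac{1}{35}} = -3 + \frac{p}{\frac{19}{35}} = -3 + p \frac{35}{19} = -3 + \frac{35 p}{19}$)
$-2796 + v{\left(-12,-21 \right)} = -2796 + \left(-3 + \frac{35}{19} \left(-21\right)\right) = -2796 - \frac{792}{19} = - \frac{53916}{19}$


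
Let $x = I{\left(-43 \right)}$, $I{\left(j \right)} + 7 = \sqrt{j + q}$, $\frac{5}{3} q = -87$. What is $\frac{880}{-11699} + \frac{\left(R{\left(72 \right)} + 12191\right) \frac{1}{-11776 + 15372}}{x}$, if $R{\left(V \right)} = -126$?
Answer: $- \frac{1031683615}{4333169212} - \frac{12065 i \sqrt{595}}{1296358} \approx -0.23809 - 0.22702 i$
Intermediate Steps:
$q = - \frac{261}{5}$ ($q = \frac{3}{5} \left(-87\right) = - \frac{261}{5} \approx -52.2$)
$I{\left(j \right)} = -7 + \sqrt{- \frac{261}{5} + j}$ ($I{\left(j \right)} = -7 + \sqrt{j - \frac{261}{5}} = -7 + \sqrt{- \frac{261}{5} + j}$)
$x = -7 + \frac{2 i \sqrt{595}}{5}$ ($x = -7 + \frac{\sqrt{-1305 + 25 \left(-43\right)}}{5} = -7 + \frac{\sqrt{-1305 - 1075}}{5} = -7 + \frac{\sqrt{-2380}}{5} = -7 + \frac{2 i \sqrt{595}}{5} \approx -7.0 + 9.757 i$)
$\frac{880}{-11699} + \frac{\left(R{\left(72 \right)} + 12191\right) \frac{1}{-11776 + 15372}}{x} = \frac{880}{-11699} + \frac{\left(-126 + 12191\right) \frac{1}{-11776 + 15372}}{-7 + \frac{2 i \sqrt{595}}{5}} = 880 \left(- \frac{1}{11699}\right) + \frac{12065 \cdot \frac{1}{3596}}{-7 + \frac{2 i \sqrt{595}}{5}} = - \frac{880}{11699} + \frac{12065 \cdot \frac{1}{3596}}{-7 + \frac{2 i \sqrt{595}}{5}} = - \frac{880}{11699} + \frac{12065}{3596 \left(-7 + \frac{2 i \sqrt{595}}{5}\right)}$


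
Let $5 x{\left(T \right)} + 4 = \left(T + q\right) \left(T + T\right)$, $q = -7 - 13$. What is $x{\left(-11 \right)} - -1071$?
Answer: $\frac{6033}{5} \approx 1206.6$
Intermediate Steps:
$q = -20$
$x{\left(T \right)} = - \frac{4}{5} + \frac{2 T \left(-20 + T\right)}{5}$ ($x{\left(T \right)} = - \frac{4}{5} + \frac{\left(T - 20\right) \left(T + T\right)}{5} = - \frac{4}{5} + \frac{\left(-20 + T\right) 2 T}{5} = - \frac{4}{5} + \frac{2 T \left(-20 + T\right)}{5}$)
$x{\left(-11 \right)} - -1071 = \left(- \frac{4}{5} - -88 + \frac{2 \left(-11\right)^{2}}{5}\right) - -1071 = \left(- \frac{4}{5} + 88 + \frac{2}{5} \cdot 121\right) + 1071 = \left(- \frac{4}{5} + 88 + \frac{242}{5}\right) + 1071 = \frac{678}{5} + 1071 = \frac{6033}{5}$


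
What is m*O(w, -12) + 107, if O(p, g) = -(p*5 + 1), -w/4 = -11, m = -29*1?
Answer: 6516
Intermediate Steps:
m = -29
w = 44 (w = -4*(-11) = 44)
O(p, g) = -1 - 5*p (O(p, g) = -(5*p + 1) = -(1 + 5*p) = -1 - 5*p)
m*O(w, -12) + 107 = -29*(-1 - 5*44) + 107 = -29*(-1 - 220) + 107 = -29*(-221) + 107 = 6409 + 107 = 6516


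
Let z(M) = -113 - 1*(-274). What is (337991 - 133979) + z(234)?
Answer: 204173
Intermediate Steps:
z(M) = 161 (z(M) = -113 + 274 = 161)
(337991 - 133979) + z(234) = (337991 - 133979) + 161 = 204012 + 161 = 204173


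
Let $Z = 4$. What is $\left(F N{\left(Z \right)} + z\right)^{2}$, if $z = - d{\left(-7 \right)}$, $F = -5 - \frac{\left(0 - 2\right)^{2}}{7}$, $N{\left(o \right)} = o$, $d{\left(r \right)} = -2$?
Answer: $\frac{20164}{49} \approx 411.51$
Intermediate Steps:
$F = - \frac{39}{7}$ ($F = -5 - \left(-2\right)^{2} \cdot \frac{1}{7} = -5 - 4 \cdot \frac{1}{7} = -5 - \frac{4}{7} = - \frac{39}{7} \approx -5.5714$)
$z = 2$ ($z = \left(-1\right) \left(-2\right) = 2$)
$\left(F N{\left(Z \right)} + z\right)^{2} = \left(\left(- \frac{39}{7}\right) 4 + 2\right)^{2} = \left(- \frac{156}{7} + 2\right)^{2} = \left(- \frac{142}{7}\right)^{2} = \frac{20164}{49}$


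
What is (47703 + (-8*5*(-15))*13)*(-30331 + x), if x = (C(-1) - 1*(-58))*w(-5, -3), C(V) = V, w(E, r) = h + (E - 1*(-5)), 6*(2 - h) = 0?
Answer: -1677134151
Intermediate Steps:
h = 2 (h = 2 - 1/6*0 = 2 + 0 = 2)
w(E, r) = 7 + E (w(E, r) = 2 + (E - 1*(-5)) = 2 + (E + 5) = 2 + (5 + E) = 7 + E)
x = 114 (x = (-1 - 1*(-58))*(7 - 5) = (-1 + 58)*2 = 57*2 = 114)
(47703 + (-8*5*(-15))*13)*(-30331 + x) = (47703 + (-8*5*(-15))*13)*(-30331 + 114) = (47703 - 40*(-15)*13)*(-30217) = (47703 + 600*13)*(-30217) = (47703 + 7800)*(-30217) = 55503*(-30217) = -1677134151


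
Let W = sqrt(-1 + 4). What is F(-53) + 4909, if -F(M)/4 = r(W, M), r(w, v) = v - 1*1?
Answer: 5125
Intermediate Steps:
W = sqrt(3) ≈ 1.7320
r(w, v) = -1 + v (r(w, v) = v - 1 = -1 + v)
F(M) = 4 - 4*M (F(M) = -4*(-1 + M) = 4 - 4*M)
F(-53) + 4909 = (4 - 4*(-53)) + 4909 = (4 + 212) + 4909 = 216 + 4909 = 5125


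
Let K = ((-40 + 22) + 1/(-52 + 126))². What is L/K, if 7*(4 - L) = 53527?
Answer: -292960524/12400927 ≈ -23.624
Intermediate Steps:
L = -53499/7 (L = 4 - ⅐*53527 = 4 - 53527/7 = -53499/7 ≈ -7642.7)
K = 1771561/5476 (K = (-18 + 1/74)² = (-1331/74)² = 1771561/5476 ≈ 323.51)
L/K = -53499/(7*1771561/5476) = -53499/7*5476/1771561 = -292960524/12400927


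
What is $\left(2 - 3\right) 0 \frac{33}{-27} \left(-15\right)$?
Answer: $0$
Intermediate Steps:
$\left(2 - 3\right) 0 \frac{33}{-27} \left(-15\right) = \left(-1\right) 0 \cdot 33 \left(- \frac{1}{27}\right) \left(-15\right) = 0 \left(- \frac{11}{9}\right) \left(-15\right) = 0 \left(-15\right) = 0$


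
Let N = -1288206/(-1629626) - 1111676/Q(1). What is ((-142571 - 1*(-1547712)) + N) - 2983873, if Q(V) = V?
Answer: -2192178769601/814813 ≈ -2.6904e+6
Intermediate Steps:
N = -905807412485/814813 (N = -1288206/(-1629626) - 1111676/1 = -1288206*(-1/1629626) - 1111676*1 = 644103/814813 - 1111676 = -905807412485/814813 ≈ -1.1117e+6)
((-142571 - 1*(-1547712)) + N) - 2983873 = ((-142571 - 1*(-1547712)) - 905807412485/814813) - 2983873 = ((-142571 + 1547712) - 905807412485/814813) - 2983873 = (1405141 - 905807412485/814813) - 2983873 = 239119741148/814813 - 2983873 = -2192178769601/814813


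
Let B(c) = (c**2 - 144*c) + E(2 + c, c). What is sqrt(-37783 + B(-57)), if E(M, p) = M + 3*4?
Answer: I*sqrt(26369) ≈ 162.39*I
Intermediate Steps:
E(M, p) = 12 + M (E(M, p) = M + 12 = 12 + M)
B(c) = 14 + c**2 - 143*c (B(c) = (c**2 - 144*c) + (12 + (2 + c)) = (c**2 - 144*c) + (14 + c) = 14 + c**2 - 143*c)
sqrt(-37783 + B(-57)) = sqrt(-37783 + (14 + (-57)**2 - 143*(-57))) = sqrt(-37783 + (14 + 3249 + 8151)) = sqrt(-37783 + 11414) = sqrt(-26369) = I*sqrt(26369)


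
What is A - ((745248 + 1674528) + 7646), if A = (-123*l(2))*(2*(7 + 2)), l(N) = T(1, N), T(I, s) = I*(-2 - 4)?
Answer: -2414138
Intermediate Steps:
T(I, s) = -6*I (T(I, s) = I*(-6) = -6*I)
l(N) = -6 (l(N) = -6*1 = -6)
A = 13284 (A = (-123*(-6))*(2*(7 + 2)) = 738*(2*9) = 738*18 = 13284)
A - ((745248 + 1674528) + 7646) = 13284 - ((745248 + 1674528) + 7646) = 13284 - (2419776 + 7646) = 13284 - 1*2427422 = 13284 - 2427422 = -2414138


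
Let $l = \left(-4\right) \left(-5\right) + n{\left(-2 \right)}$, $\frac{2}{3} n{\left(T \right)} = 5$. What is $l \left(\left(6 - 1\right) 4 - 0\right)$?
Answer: $550$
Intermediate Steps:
$n{\left(T \right)} = \frac{15}{2}$ ($n{\left(T \right)} = \frac{3}{2} \cdot 5 = \frac{15}{2}$)
$l = \frac{55}{2}$ ($l = \left(-4\right) \left(-5\right) + \frac{15}{2} = 20 + \frac{15}{2} = \frac{55}{2} \approx 27.5$)
$l \left(\left(6 - 1\right) 4 - 0\right) = \frac{55 \left(\left(6 - 1\right) 4 - 0\right)}{2} = \frac{55 \left(5 \cdot 4 + 0\right)}{2} = \frac{55 \left(20 + 0\right)}{2} = \frac{55}{2} \cdot 20 = 550$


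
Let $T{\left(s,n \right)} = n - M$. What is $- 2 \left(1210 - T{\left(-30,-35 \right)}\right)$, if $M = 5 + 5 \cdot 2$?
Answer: $-2520$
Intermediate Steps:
$M = 15$ ($M = 5 + 10 = 15$)
$T{\left(s,n \right)} = -15 + n$ ($T{\left(s,n \right)} = n - 15 = -15 + n$)
$- 2 \left(1210 - T{\left(-30,-35 \right)}\right) = - 2 \left(1210 - \left(-15 - 35\right)\right) = - 2 \left(1210 - -50\right) = - 2 \left(1210 + 50\right) = \left(-2\right) 1260 = -2520$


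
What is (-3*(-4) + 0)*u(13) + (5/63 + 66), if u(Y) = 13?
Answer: 13991/63 ≈ 222.08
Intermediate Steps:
(-3*(-4) + 0)*u(13) + (5/63 + 66) = (-3*(-4) + 0)*13 + (5/63 + 66) = (12 + 0)*13 + (5*(1/63) + 66) = 12*13 + (5/63 + 66) = 156 + 4163/63 = 13991/63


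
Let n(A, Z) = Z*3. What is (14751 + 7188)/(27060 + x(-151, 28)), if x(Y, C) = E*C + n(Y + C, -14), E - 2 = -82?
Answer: 21939/24778 ≈ 0.88542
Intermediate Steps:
n(A, Z) = 3*Z
E = -80 (E = 2 - 82 = -80)
x(Y, C) = -42 - 80*C (x(Y, C) = -80*C + 3*(-14) = -80*C - 42 = -42 - 80*C)
(14751 + 7188)/(27060 + x(-151, 28)) = (14751 + 7188)/(27060 + (-42 - 80*28)) = 21939/(27060 + (-42 - 2240)) = 21939/(27060 - 2282) = 21939/24778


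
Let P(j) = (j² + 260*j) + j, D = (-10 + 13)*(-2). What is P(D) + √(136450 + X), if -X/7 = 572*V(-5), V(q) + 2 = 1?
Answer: -1530 + 153*√6 ≈ -1155.2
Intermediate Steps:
D = -6 (D = 3*(-2) = -6)
V(q) = -1 (V(q) = -2 + 1 = -1)
X = 4004 (X = -4004*(-1) = -7*(-572) = 4004)
P(j) = j² + 261*j
P(D) + √(136450 + X) = -6*(261 - 6) + √(136450 + 4004) = -6*255 + √140454 = -1530 + 153*√6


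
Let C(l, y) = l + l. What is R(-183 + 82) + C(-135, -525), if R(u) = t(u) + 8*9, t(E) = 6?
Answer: -192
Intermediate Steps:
R(u) = 78 (R(u) = 6 + 8*9 = 6 + 72 = 78)
C(l, y) = 2*l
R(-183 + 82) + C(-135, -525) = 78 + 2*(-135) = 78 - 270 = -192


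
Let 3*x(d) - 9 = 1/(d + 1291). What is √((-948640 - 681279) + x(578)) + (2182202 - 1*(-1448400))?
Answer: 3630602 + I*√5693559003853/1869 ≈ 3.6306e+6 + 1276.7*I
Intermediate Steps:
x(d) = 3 + 1/(3*(1291 + d)) (x(d) = 3 + 1/(3*(d + 1291)) = 3 + 1/(3*(1291 + d)))
√((-948640 - 681279) + x(578)) + (2182202 - 1*(-1448400)) = √((-948640 - 681279) + (11620 + 9*578)/(3*(1291 + 578))) + (2182202 - 1*(-1448400)) = √(-1629919 + (⅓)*(11620 + 5202)/1869) + (2182202 + 1448400) = √(-1629919 + (⅓)*(1/1869)*16822) + 3630602 = √(-1629919 + 16822/5607) + 3630602 = √(-9138939011/5607) + 3630602 = I*√5693559003853/1869 + 3630602 = 3630602 + I*√5693559003853/1869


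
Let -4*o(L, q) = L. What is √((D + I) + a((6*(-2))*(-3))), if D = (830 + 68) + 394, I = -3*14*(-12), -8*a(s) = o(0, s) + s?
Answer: √7166/2 ≈ 42.326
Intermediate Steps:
o(L, q) = -L/4
a(s) = -s/8 (a(s) = -(-¼*0 + s)/8 = -(0 + s)/8 = -s/8)
I = 504 (I = -42*(-12) = 504)
D = 1292 (D = 898 + 394 = 1292)
√((D + I) + a((6*(-2))*(-3))) = √((1292 + 504) - 6*(-2)*(-3)/8) = √(1796 - (-3)*(-3)/2) = √(1796 - ⅛*36) = √(1796 - 9/2) = √(3583/2) = √7166/2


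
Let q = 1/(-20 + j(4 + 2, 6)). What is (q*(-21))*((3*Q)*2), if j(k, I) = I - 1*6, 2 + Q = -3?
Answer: -63/2 ≈ -31.500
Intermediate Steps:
Q = -5 (Q = -2 - 3 = -5)
j(k, I) = -6 + I (j(k, I) = I - 6 = -6 + I)
q = -1/20 (q = 1/(-20 + (-6 + 6)) = 1/(-20 + 0) = 1/(-20) = -1/20 ≈ -0.050000)
(q*(-21))*((3*Q)*2) = (-1/20*(-21))*((3*(-5))*2) = 21*(-15*2)/20 = (21/20)*(-30) = -63/2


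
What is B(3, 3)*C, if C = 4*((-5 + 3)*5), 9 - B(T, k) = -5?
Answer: -560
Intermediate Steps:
B(T, k) = 14 (B(T, k) = 9 - 1*(-5) = 9 + 5 = 14)
C = -40 (C = 4*(-2*5) = 4*(-10) = -40)
B(3, 3)*C = 14*(-40) = -560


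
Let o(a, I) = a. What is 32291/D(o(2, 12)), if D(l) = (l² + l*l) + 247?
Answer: 32291/255 ≈ 126.63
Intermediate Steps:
D(l) = 247 + 2*l² (D(l) = (l² + l²) + 247 = 2*l² + 247 = 247 + 2*l²)
32291/D(o(2, 12)) = 32291/(247 + 2*2²) = 32291/(247 + 2*4) = 32291/(247 + 8) = 32291/255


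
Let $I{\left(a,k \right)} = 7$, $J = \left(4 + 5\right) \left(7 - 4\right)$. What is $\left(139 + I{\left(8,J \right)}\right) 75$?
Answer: $10950$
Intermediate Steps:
$J = 27$ ($J = 9 \cdot 3 = 27$)
$\left(139 + I{\left(8,J \right)}\right) 75 = \left(139 + 7\right) 75 = 146 \cdot 75 = 10950$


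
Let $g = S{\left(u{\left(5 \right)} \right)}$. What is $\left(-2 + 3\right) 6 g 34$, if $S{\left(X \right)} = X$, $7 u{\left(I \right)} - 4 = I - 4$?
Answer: $\frac{1020}{7} \approx 145.71$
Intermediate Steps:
$u{\left(I \right)} = \frac{I}{7}$ ($u{\left(I \right)} = \frac{4}{7} + \frac{I - 4}{7} = \frac{4}{7} + \frac{-4 + I}{7} = \frac{4}{7} + \left(- \frac{4}{7} + \frac{I}{7}\right) = \frac{I}{7}$)
$g = \frac{5}{7}$ ($g = \frac{1}{7} \cdot 5 = \frac{5}{7} \approx 0.71429$)
$\left(-2 + 3\right) 6 g 34 = \left(-2 + 3\right) 6 \cdot \frac{5}{7} \cdot 34 = 1 \cdot 6 \cdot \frac{5}{7} \cdot 34 = 6 \cdot \frac{5}{7} \cdot 34 = \frac{30}{7} \cdot 34 = \frac{1020}{7}$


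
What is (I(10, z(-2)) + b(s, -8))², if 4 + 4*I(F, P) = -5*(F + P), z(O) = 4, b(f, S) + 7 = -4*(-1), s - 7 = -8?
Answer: 1849/4 ≈ 462.25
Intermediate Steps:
s = -1 (s = 7 - 8 = -1)
b(f, S) = -3 (b(f, S) = -7 - 4*(-1) = -7 + 4 = -3)
I(F, P) = -1 - 5*F/4 - 5*P/4 (I(F, P) = -1 + (-5*(F + P))/4 = -1 + (-5*F - 5*P)/4 = -1 + (-5*F/4 - 5*P/4) = -1 - 5*F/4 - 5*P/4)
(I(10, z(-2)) + b(s, -8))² = ((-1 - 5/4*10 - 5/4*4) - 3)² = ((-1 - 25/2 - 5) - 3)² = (-37/2 - 3)² = (-43/2)² = 1849/4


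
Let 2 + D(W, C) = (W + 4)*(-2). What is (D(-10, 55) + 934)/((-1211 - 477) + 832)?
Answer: -118/107 ≈ -1.1028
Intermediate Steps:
D(W, C) = -10 - 2*W (D(W, C) = -2 + (W + 4)*(-2) = -2 + (4 + W)*(-2) = -2 + (-8 - 2*W) = -10 - 2*W)
(D(-10, 55) + 934)/((-1211 - 477) + 832) = ((-10 - 2*(-10)) + 934)/((-1211 - 477) + 832) = ((-10 + 20) + 934)/(-1688 + 832) = (10 + 934)/(-856) = 944*(-1/856) = -118/107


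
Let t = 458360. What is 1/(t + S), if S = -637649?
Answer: -1/179289 ≈ -5.5776e-6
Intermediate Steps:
1/(t + S) = 1/(458360 - 637649) = 1/(-179289) = -1/179289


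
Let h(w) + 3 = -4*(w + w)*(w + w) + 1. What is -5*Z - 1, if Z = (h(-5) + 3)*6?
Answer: 11969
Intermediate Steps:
h(w) = -2 - 16*w**2 (h(w) = -3 + (-4*(w + w)*(w + w) + 1) = -3 + (-4*2*w*2*w + 1) = -3 + (-16*w**2 + 1) = -3 + (1 - 16*w**2) = -2 - 16*w**2)
Z = -2394 (Z = ((-2 - 16*(-5)**2) + 3)*6 = ((-2 - 16*25) + 3)*6 = ((-2 - 400) + 3)*6 = (-402 + 3)*6 = -399*6 = -2394)
-5*Z - 1 = -5*(-2394) - 1 = 11970 - 1 = 11969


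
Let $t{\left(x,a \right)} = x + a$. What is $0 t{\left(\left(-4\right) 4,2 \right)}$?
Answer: $0$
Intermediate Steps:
$t{\left(x,a \right)} = a + x$
$0 t{\left(\left(-4\right) 4,2 \right)} = 0 \left(2 - 16\right) = 0 \left(-14\right) = 0$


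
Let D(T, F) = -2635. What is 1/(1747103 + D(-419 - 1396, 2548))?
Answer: 1/1744468 ≈ 5.7324e-7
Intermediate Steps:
1/(1747103 + D(-419 - 1396, 2548)) = 1/(1747103 - 2635) = 1/1744468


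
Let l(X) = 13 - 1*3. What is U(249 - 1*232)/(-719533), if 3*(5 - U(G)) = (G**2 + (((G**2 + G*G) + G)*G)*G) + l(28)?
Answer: 57413/719533 ≈ 0.079792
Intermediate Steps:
l(X) = 10 (l(X) = 13 - 3 = 10)
U(G) = 5/3 - G**2/3 - G**2*(G + 2*G**2)/3 (U(G) = 5 - ((G**2 + (((G**2 + G*G) + G)*G)*G) + 10)/3 = 5 - ((G**2 + (((G**2 + G**2) + G)*G)*G) + 10)/3 = 5 - ((G**2 + ((2*G**2 + G)*G)*G) + 10)/3 = 5 - ((G**2 + ((G + 2*G**2)*G)*G) + 10)/3 = 5 - ((G**2 + (G*(G + 2*G**2))*G) + 10)/3 = 5 - ((G**2 + G**2*(G + 2*G**2)) + 10)/3 = 5 - (10 + G**2 + G**2*(G + 2*G**2))/3 = 5 + (-10/3 - G**2/3 - G**2*(G + 2*G**2)/3) = 5/3 - G**2/3 - G**2*(G + 2*G**2)/3)
U(249 - 1*232)/(-719533) = (5/3 - 2*(249 - 1*232)**4/3 - (249 - 1*232)**2/3 - (249 - 1*232)**3/3)/(-719533) = (5/3 - 2*(249 - 232)**4/3 - (249 - 232)**2/3 - (249 - 232)**3/3)*(-1/719533) = (5/3 - 2/3*17**4 - 1/3*17**2 - 1/3*17**3)*(-1/719533) = (5/3 - 2/3*83521 - 1/3*289 - 1/3*4913)*(-1/719533) = (5/3 - 167042/3 - 289/3 - 4913/3)*(-1/719533) = -57413*(-1/719533) = 57413/719533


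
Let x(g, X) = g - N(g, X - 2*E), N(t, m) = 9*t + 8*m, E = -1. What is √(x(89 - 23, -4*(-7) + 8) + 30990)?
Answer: √30158 ≈ 173.66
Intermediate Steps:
N(t, m) = 8*m + 9*t
x(g, X) = -16 - 8*X - 8*g (x(g, X) = g - (8*(X - 2*(-1)) + 9*g) = g - (8*(X + 2) + 9*g) = g - (8*(2 + X) + 9*g) = g - ((16 + 8*X) + 9*g) = g - (16 + 8*X + 9*g) = g + (-16 - 9*g - 8*X) = -16 - 8*X - 8*g)
√(x(89 - 23, -4*(-7) + 8) + 30990) = √((-16 - 8*(-4*(-7) + 8) - 8*(89 - 23)) + 30990) = √((-16 - 8*(28 + 8) - 8*66) + 30990) = √((-16 - 8*36 - 528) + 30990) = √((-16 - 288 - 528) + 30990) = √(-832 + 30990) = √30158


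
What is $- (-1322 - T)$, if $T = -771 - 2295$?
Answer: $-1744$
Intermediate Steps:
$T = -3066$
$- (-1322 - T) = - (-1322 - -3066) = - (-1322 + 3066) = \left(-1\right) 1744 = -1744$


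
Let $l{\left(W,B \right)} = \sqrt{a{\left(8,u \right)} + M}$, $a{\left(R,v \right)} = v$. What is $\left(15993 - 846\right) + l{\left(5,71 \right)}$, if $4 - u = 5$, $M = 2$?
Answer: $15148$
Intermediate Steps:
$u = -1$ ($u = 4 - 5 = -1$)
$l{\left(W,B \right)} = 1$ ($l{\left(W,B \right)} = \sqrt{-1 + 2} = \sqrt{1} = 1$)
$\left(15993 - 846\right) + l{\left(5,71 \right)} = \left(15993 - 846\right) + 1 = 15147 + 1 = 15148$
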